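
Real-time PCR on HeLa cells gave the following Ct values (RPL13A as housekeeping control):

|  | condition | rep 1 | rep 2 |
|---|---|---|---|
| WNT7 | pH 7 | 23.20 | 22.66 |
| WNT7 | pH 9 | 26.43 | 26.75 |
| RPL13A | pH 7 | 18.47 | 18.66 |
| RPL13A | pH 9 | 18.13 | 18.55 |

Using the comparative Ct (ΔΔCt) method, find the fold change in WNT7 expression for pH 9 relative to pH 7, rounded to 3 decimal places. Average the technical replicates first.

Mean Ct: WNT7 pH 7 22.930; WNT7 pH 9 26.590; RPL13A pH 7 18.565; RPL13A pH 9 18.340
ΔCt(pH 7) = 22.930 − 18.565 = 4.365
ΔCt(pH 9) = 26.590 − 18.340 = 8.250
ΔΔCt = 8.250 − 4.365 = 3.885
Fold change = 2^(−3.885) = 0.0677

0.068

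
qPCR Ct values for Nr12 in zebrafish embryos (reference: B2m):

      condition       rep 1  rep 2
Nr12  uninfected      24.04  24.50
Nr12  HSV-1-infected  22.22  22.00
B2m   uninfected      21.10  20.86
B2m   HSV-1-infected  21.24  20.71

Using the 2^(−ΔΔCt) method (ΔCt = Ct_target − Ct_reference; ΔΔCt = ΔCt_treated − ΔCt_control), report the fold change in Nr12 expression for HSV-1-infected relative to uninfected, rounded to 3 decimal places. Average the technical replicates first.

4.454

Mean Ct: Nr12 uninfected 24.270; Nr12 HSV-1-infected 22.110; B2m uninfected 20.980; B2m HSV-1-infected 20.975
ΔCt(uninfected) = 24.270 − 20.980 = 3.290
ΔCt(HSV-1-infected) = 22.110 − 20.975 = 1.135
ΔΔCt = 1.135 − 3.290 = -2.155
Fold change = 2^(−(-2.155)) = 2^2.155 = 4.4537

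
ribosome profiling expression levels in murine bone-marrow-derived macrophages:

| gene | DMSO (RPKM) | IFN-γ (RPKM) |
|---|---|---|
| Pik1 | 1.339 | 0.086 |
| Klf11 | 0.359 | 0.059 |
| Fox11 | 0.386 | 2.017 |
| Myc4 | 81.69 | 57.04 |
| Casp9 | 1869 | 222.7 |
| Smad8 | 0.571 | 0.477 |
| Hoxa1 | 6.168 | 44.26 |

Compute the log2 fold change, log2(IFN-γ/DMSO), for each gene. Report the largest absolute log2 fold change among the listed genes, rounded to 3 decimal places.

3.961

log2(0.086/1.339) = -3.961  (Pik1)
log2(0.059/0.359) = -2.605  (Klf11)
log2(2.017/0.386) = 2.386  (Fox11)
log2(57.04/81.69) = -0.518  (Myc4)
log2(222.7/1869) = -3.069  (Casp9)
log2(0.477/0.571) = -0.260  (Smad8)
log2(44.26/6.168) = 2.843  (Hoxa1)
The largest magnitude belongs to Pik1.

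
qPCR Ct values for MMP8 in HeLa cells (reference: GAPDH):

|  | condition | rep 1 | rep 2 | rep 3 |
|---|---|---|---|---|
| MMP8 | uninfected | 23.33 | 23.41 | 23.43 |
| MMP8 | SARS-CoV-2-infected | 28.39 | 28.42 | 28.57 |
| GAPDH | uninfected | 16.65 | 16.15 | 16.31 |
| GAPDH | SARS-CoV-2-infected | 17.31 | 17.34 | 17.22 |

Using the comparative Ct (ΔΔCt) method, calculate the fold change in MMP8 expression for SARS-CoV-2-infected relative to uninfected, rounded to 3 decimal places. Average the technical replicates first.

0.056

Mean Ct: MMP8 uninfected 23.390; MMP8 SARS-CoV-2-infected 28.460; GAPDH uninfected 16.370; GAPDH SARS-CoV-2-infected 17.290
ΔCt(uninfected) = 23.390 − 16.370 = 7.020
ΔCt(SARS-CoV-2-infected) = 28.460 − 17.290 = 11.170
ΔΔCt = 11.170 − 7.020 = 4.150
Fold change = 2^(−4.150) = 0.0563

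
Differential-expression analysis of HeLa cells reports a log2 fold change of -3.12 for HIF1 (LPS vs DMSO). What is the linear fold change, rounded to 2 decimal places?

0.12

Fold change = 2^(-3.12) = 0.115
That is, HIF1 drops to 11.5% of the DMSO level.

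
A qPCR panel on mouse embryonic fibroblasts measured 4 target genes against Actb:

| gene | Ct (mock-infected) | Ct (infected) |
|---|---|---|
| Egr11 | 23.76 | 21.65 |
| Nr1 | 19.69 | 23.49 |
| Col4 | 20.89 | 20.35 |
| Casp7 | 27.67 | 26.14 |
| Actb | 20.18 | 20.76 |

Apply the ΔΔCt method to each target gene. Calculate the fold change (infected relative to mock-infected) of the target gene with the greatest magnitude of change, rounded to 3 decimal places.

0.107

Egr11: ΔΔCt = (21.65−20.76) − (23.76−20.18) = 0.89 − 3.58 = -2.69; fold change = 2^2.69 = 6.453
Nr1: ΔΔCt = (23.49−20.76) − (19.69−20.18) = 2.73 − (-0.49) = 3.22; fold change = 2^-3.22 = 0.107
Col4: ΔΔCt = (20.35−20.76) − (20.89−20.18) = -0.41 − 0.71 = -1.12; fold change = 2^1.12 = 2.173
Casp7: ΔΔCt = (26.14−20.76) − (27.67−20.18) = 5.38 − 7.49 = -2.11; fold change = 2^2.11 = 4.317
Nr1 has the largest |ΔΔCt| = 3.22.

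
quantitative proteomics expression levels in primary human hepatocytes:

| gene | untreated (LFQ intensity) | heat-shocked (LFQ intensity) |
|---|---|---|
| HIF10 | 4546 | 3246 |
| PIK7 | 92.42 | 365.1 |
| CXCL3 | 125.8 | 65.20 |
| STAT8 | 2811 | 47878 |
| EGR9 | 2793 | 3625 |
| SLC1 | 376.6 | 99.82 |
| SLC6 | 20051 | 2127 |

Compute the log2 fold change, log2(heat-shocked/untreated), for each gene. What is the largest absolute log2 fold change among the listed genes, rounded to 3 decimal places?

4.090

log2(3246/4546) = -0.486  (HIF10)
log2(365.1/92.42) = 1.982  (PIK7)
log2(65.20/125.8) = -0.948  (CXCL3)
log2(47878/2811) = 4.090  (STAT8)
log2(3625/2793) = 0.376  (EGR9)
log2(99.82/376.6) = -1.916  (SLC1)
log2(2127/20051) = -3.237  (SLC6)
The largest magnitude belongs to STAT8.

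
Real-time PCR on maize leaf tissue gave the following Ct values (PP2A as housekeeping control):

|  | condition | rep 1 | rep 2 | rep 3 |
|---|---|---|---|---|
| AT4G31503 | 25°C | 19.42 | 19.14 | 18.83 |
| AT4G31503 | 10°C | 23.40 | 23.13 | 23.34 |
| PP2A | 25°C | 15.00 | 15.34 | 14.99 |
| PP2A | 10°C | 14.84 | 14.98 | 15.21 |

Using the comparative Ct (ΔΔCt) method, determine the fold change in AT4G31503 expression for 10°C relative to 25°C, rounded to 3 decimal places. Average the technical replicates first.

Mean Ct: AT4G31503 25°C 19.130; AT4G31503 10°C 23.290; PP2A 25°C 15.110; PP2A 10°C 15.010
ΔCt(25°C) = 19.130 − 15.110 = 4.020
ΔCt(10°C) = 23.290 − 15.010 = 8.280
ΔΔCt = 8.280 − 4.020 = 4.260
Fold change = 2^(−4.260) = 0.0522

0.052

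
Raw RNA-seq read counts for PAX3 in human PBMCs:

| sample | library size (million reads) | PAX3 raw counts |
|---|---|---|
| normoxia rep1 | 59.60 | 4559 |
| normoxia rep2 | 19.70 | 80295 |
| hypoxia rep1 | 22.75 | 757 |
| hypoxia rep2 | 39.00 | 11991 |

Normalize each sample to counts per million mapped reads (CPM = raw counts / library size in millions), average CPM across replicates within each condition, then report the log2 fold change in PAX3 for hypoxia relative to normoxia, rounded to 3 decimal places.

CPM(normoxia rep1) = 4559 / 59.60 = 76.4933
CPM(normoxia rep2) = 80295 / 19.70 = 4075.8883
CPM(hypoxia rep1) = 757 / 22.75 = 33.2747
CPM(hypoxia rep2) = 11991 / 39.00 = 307.4615
mean CPM(normoxia) = 2076.1908; mean CPM(hypoxia) = 170.3681
Fold change = 170.3681 / 2076.1908 = 0.08206
log2(0.08206) = -3.6072

-3.607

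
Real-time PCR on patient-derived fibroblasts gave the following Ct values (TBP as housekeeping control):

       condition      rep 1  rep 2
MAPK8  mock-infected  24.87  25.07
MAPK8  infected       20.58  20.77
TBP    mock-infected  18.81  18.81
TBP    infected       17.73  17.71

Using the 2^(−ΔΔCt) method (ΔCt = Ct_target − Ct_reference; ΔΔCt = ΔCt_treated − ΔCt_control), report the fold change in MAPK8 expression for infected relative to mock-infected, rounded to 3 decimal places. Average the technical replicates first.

9.221

Mean Ct: MAPK8 mock-infected 24.970; MAPK8 infected 20.675; TBP mock-infected 18.810; TBP infected 17.720
ΔCt(mock-infected) = 24.970 − 18.810 = 6.160
ΔCt(infected) = 20.675 − 17.720 = 2.955
ΔΔCt = 2.955 − 6.160 = -3.205
Fold change = 2^(−(-3.205)) = 2^3.205 = 9.2215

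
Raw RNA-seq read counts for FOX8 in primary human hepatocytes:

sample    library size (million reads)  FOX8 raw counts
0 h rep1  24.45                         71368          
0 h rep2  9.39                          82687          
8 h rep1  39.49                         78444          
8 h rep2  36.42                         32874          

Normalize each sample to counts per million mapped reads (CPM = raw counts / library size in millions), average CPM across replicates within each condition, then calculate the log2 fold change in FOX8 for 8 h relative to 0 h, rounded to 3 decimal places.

-2.021

CPM(0 h rep1) = 71368 / 24.45 = 2918.9366
CPM(0 h rep2) = 82687 / 9.39 = 8805.8573
CPM(8 h rep1) = 78444 / 39.49 = 1986.4269
CPM(8 h rep2) = 32874 / 36.42 = 902.6359
mean CPM(0 h) = 5862.3970; mean CPM(8 h) = 1444.5314
Fold change = 1444.5314 / 5862.3970 = 0.24641
log2(0.24641) = -2.0209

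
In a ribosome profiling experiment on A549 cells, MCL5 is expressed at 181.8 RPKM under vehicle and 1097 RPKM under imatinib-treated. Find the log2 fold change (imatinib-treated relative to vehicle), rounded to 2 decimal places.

Fold change = 1097 / 181.8 = 6.0341
log2(6.0341) = 2.593

2.59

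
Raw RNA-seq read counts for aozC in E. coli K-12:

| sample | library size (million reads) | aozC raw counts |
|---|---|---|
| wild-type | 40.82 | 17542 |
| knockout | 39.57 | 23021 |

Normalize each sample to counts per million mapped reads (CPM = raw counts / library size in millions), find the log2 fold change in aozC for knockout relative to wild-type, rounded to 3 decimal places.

CPM(wild-type) = 17542 / 40.82 = 429.7403
CPM(knockout) = 23021 / 39.57 = 581.7791
Fold change = 581.7791 / 429.7403 = 1.35379
log2(1.35379) = 0.4370

0.437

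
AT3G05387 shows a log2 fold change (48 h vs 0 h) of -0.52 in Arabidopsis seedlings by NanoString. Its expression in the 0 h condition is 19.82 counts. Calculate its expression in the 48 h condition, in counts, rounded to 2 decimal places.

13.82

Fold change = 2^(-0.52) = 0.6974
48 h expression = 19.82 × 0.6974 = 13.82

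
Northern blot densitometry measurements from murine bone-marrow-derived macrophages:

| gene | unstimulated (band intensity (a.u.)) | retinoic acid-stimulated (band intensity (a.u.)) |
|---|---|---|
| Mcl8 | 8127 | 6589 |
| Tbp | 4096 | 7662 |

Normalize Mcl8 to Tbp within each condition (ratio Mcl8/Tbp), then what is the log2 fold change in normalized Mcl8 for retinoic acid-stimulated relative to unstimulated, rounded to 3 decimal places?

Mcl8/Tbp (unstimulated) = 8127 / 4096 = 1.9841
Mcl8/Tbp (retinoic acid-stimulated) = 6589 / 7662 = 0.85996
Fold change = 0.85996 / 1.9841 = 0.4334
log2(0.4334) = -1.2062

-1.206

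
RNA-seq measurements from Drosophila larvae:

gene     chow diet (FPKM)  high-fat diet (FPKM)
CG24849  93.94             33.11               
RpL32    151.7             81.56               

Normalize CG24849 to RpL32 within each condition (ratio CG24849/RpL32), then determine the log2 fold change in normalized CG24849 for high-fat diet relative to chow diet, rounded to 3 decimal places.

CG24849/RpL32 (chow diet) = 93.94 / 151.7 = 0.61925
CG24849/RpL32 (high-fat diet) = 33.11 / 81.56 = 0.40596
Fold change = 0.40596 / 0.61925 = 0.6556
log2(0.6556) = -0.6092

-0.609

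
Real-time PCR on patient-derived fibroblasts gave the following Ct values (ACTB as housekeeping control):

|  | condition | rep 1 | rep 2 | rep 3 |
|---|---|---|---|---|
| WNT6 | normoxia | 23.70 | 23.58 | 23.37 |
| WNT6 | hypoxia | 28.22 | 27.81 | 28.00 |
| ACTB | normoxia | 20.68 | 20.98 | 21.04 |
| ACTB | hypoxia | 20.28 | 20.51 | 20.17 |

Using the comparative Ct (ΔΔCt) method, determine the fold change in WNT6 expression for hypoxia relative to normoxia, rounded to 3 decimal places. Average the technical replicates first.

Mean Ct: WNT6 normoxia 23.550; WNT6 hypoxia 28.010; ACTB normoxia 20.900; ACTB hypoxia 20.320
ΔCt(normoxia) = 23.550 − 20.900 = 2.650
ΔCt(hypoxia) = 28.010 − 20.320 = 7.690
ΔΔCt = 7.690 − 2.650 = 5.040
Fold change = 2^(−5.040) = 0.0304

0.030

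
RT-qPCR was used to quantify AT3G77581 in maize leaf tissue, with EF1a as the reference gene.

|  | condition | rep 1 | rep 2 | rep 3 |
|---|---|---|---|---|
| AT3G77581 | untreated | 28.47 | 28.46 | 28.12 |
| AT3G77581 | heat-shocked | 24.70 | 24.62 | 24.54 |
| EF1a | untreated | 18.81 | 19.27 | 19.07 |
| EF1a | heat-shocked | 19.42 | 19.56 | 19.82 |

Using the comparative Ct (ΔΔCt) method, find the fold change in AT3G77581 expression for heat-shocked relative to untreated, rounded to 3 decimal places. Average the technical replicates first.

Mean Ct: AT3G77581 untreated 28.350; AT3G77581 heat-shocked 24.620; EF1a untreated 19.050; EF1a heat-shocked 19.600
ΔCt(untreated) = 28.350 − 19.050 = 9.300
ΔCt(heat-shocked) = 24.620 − 19.600 = 5.020
ΔΔCt = 5.020 − 9.300 = -4.280
Fold change = 2^(−(-4.280)) = 2^4.280 = 19.4271

19.427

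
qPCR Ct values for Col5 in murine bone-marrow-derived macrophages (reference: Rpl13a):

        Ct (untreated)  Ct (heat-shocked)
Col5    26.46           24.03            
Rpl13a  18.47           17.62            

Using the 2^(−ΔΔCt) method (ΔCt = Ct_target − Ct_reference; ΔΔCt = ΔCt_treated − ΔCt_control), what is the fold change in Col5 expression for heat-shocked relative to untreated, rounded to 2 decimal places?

ΔCt(untreated) = 26.460 − 18.470 = 7.990
ΔCt(heat-shocked) = 24.030 − 17.620 = 6.410
ΔΔCt = 6.410 − 7.990 = -1.580
Fold change = 2^(−(-1.580)) = 2^1.580 = 2.990

2.99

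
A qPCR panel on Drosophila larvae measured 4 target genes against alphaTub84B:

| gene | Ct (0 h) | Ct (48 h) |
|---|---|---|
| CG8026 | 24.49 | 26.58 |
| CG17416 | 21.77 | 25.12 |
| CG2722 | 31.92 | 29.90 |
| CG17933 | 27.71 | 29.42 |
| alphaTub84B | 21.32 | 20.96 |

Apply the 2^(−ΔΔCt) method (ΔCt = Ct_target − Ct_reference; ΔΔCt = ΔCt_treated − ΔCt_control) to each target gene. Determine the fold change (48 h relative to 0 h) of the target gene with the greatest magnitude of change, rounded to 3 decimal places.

CG8026: ΔΔCt = (26.58−20.96) − (24.49−21.32) = 5.62 − 3.17 = 2.45; fold change = 2^-2.45 = 0.183
CG17416: ΔΔCt = (25.12−20.96) − (21.77−21.32) = 4.16 − 0.45 = 3.71; fold change = 2^-3.71 = 0.076
CG2722: ΔΔCt = (29.90−20.96) − (31.92−21.32) = 8.94 − 10.60 = -1.66; fold change = 2^1.66 = 3.160
CG17933: ΔΔCt = (29.42−20.96) − (27.71−21.32) = 8.46 − 6.39 = 2.07; fold change = 2^-2.07 = 0.238
CG17416 has the largest |ΔΔCt| = 3.71.

0.076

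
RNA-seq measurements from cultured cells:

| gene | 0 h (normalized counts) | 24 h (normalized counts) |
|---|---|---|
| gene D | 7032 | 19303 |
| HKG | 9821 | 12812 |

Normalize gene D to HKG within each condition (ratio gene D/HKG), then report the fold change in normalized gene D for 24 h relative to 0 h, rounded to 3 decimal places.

2.104

gene D/HKG (0 h) = 7032 / 9821 = 0.71602
gene D/HKG (24 h) = 19303 / 12812 = 1.5066
Fold change = 1.5066 / 0.71602 = 2.1042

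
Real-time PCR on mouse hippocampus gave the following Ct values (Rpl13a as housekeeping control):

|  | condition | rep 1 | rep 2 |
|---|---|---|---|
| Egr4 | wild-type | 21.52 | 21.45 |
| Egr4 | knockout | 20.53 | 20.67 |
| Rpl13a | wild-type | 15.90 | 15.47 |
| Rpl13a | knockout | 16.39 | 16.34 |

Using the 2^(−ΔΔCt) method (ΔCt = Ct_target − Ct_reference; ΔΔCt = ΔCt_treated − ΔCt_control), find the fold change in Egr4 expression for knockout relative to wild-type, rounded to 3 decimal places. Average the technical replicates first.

2.959

Mean Ct: Egr4 wild-type 21.485; Egr4 knockout 20.600; Rpl13a wild-type 15.685; Rpl13a knockout 16.365
ΔCt(wild-type) = 21.485 − 15.685 = 5.800
ΔCt(knockout) = 20.600 − 16.365 = 4.235
ΔΔCt = 4.235 − 5.800 = -1.565
Fold change = 2^(−(-1.565)) = 2^1.565 = 2.9588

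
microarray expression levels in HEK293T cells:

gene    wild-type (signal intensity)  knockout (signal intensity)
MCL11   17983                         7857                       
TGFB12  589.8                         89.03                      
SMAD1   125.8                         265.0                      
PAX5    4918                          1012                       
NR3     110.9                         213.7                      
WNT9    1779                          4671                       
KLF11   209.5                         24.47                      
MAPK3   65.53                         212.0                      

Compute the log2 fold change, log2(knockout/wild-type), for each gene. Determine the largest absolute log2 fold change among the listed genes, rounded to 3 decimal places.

3.098

log2(7857/17983) = -1.195  (MCL11)
log2(89.03/589.8) = -2.728  (TGFB12)
log2(265.0/125.8) = 1.075  (SMAD1)
log2(1012/4918) = -2.281  (PAX5)
log2(213.7/110.9) = 0.946  (NR3)
log2(4671/1779) = 1.393  (WNT9)
log2(24.47/209.5) = -3.098  (KLF11)
log2(212.0/65.53) = 1.694  (MAPK3)
The largest magnitude belongs to KLF11.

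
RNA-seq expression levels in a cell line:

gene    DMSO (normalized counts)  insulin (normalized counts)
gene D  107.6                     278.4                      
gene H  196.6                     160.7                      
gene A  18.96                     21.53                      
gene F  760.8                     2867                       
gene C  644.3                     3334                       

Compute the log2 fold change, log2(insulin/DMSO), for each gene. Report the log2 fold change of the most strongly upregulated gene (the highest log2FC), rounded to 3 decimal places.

2.371

log2(278.4/107.6) = 1.371  (gene D)
log2(160.7/196.6) = -0.291  (gene H)
log2(21.53/18.96) = 0.183  (gene A)
log2(2867/760.8) = 1.914  (gene F)
log2(3334/644.3) = 2.371  (gene C)
gene C is most strongly upregulated.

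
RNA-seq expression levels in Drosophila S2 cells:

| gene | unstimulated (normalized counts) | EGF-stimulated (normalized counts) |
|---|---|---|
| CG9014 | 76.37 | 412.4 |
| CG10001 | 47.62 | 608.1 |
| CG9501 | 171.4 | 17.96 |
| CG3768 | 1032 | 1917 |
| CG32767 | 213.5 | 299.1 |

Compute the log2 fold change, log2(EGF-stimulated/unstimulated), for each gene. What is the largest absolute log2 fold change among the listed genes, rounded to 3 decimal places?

3.675

log2(412.4/76.37) = 2.433  (CG9014)
log2(608.1/47.62) = 3.675  (CG10001)
log2(17.96/171.4) = -3.255  (CG9501)
log2(1917/1032) = 0.893  (CG3768)
log2(299.1/213.5) = 0.486  (CG32767)
The largest magnitude belongs to CG10001.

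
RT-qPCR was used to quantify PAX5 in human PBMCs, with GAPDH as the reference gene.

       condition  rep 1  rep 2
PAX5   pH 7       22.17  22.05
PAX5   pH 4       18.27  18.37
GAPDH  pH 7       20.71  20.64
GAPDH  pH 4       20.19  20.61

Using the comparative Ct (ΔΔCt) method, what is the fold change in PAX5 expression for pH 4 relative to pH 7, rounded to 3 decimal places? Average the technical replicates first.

11.432

Mean Ct: PAX5 pH 7 22.110; PAX5 pH 4 18.320; GAPDH pH 7 20.675; GAPDH pH 4 20.400
ΔCt(pH 7) = 22.110 − 20.675 = 1.435
ΔCt(pH 4) = 18.320 − 20.400 = -2.080
ΔΔCt = -2.080 − 1.435 = -3.515
Fold change = 2^(−(-3.515)) = 2^3.515 = 11.4320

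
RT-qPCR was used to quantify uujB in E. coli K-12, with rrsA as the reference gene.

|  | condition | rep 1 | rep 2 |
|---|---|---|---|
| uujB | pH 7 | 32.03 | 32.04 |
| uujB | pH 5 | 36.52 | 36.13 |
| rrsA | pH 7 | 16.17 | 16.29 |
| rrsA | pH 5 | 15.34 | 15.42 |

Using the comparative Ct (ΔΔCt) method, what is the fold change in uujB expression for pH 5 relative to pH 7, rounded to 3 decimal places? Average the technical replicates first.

Mean Ct: uujB pH 7 32.035; uujB pH 5 36.325; rrsA pH 7 16.230; rrsA pH 5 15.380
ΔCt(pH 7) = 32.035 − 16.230 = 15.805
ΔCt(pH 5) = 36.325 − 15.380 = 20.945
ΔΔCt = 20.945 − 15.805 = 5.140
Fold change = 2^(−5.140) = 0.0284

0.028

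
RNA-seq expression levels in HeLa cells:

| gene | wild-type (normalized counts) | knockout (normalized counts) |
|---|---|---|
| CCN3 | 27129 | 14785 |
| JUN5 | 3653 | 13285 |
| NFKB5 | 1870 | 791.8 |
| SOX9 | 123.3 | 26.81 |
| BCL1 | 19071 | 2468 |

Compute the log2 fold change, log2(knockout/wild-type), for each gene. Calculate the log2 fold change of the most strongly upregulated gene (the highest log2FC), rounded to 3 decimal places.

log2(14785/27129) = -0.876  (CCN3)
log2(13285/3653) = 1.863  (JUN5)
log2(791.8/1870) = -1.240  (NFKB5)
log2(26.81/123.3) = -2.201  (SOX9)
log2(2468/19071) = -2.950  (BCL1)
JUN5 is most strongly upregulated.

1.863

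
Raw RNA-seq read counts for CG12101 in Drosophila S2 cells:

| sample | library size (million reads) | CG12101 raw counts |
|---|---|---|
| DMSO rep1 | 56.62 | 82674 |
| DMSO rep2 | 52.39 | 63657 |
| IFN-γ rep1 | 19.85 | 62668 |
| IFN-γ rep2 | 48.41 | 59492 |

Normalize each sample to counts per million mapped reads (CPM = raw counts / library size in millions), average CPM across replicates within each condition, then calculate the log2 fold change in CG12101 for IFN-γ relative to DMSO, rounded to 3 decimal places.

CPM(DMSO rep1) = 82674 / 56.62 = 1460.1554
CPM(DMSO rep2) = 63657 / 52.39 = 1215.0601
CPM(IFN-γ rep1) = 62668 / 19.85 = 3157.0781
CPM(IFN-γ rep2) = 59492 / 48.41 = 1228.9196
mean CPM(DMSO) = 1337.6078; mean CPM(IFN-γ) = 2192.9989
Fold change = 2192.9989 / 1337.6078 = 1.63949
log2(1.63949) = 0.7132

0.713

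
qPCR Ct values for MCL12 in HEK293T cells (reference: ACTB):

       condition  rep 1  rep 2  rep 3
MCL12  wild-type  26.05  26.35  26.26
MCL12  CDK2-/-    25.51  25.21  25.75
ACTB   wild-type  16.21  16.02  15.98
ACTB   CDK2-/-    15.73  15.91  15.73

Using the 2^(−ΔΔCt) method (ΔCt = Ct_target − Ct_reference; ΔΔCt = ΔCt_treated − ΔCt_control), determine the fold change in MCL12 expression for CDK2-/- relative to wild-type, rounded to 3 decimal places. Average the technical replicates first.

1.366

Mean Ct: MCL12 wild-type 26.220; MCL12 CDK2-/- 25.490; ACTB wild-type 16.070; ACTB CDK2-/- 15.790
ΔCt(wild-type) = 26.220 − 16.070 = 10.150
ΔCt(CDK2-/-) = 25.490 − 15.790 = 9.700
ΔΔCt = 9.700 − 10.150 = -0.450
Fold change = 2^(−(-0.450)) = 2^0.450 = 1.3660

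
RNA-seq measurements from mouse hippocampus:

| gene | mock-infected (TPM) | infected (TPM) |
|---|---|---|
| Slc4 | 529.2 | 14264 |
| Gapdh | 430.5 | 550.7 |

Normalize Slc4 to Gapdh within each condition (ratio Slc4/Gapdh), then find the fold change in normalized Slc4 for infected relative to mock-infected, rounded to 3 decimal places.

Slc4/Gapdh (mock-infected) = 529.2 / 430.5 = 1.2293
Slc4/Gapdh (infected) = 14264 / 550.7 = 25.902
Fold change = 25.902 / 1.2293 = 21.0707

21.071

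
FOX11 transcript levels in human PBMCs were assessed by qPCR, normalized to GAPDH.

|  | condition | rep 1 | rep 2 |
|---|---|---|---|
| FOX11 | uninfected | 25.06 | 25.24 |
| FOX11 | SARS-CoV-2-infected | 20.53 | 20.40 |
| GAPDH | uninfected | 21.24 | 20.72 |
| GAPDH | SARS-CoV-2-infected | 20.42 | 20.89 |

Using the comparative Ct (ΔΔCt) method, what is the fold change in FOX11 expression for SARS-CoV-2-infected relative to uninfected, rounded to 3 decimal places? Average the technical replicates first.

20.535

Mean Ct: FOX11 uninfected 25.150; FOX11 SARS-CoV-2-infected 20.465; GAPDH uninfected 20.980; GAPDH SARS-CoV-2-infected 20.655
ΔCt(uninfected) = 25.150 − 20.980 = 4.170
ΔCt(SARS-CoV-2-infected) = 20.465 − 20.655 = -0.190
ΔΔCt = -0.190 − 4.170 = -4.360
Fold change = 2^(−(-4.360)) = 2^4.360 = 20.5348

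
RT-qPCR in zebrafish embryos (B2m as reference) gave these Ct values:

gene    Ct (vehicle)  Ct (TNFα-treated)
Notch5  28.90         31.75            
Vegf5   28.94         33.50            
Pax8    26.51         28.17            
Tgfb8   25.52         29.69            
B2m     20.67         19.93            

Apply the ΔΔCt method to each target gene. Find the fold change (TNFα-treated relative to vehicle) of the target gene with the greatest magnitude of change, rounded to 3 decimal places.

0.025

Notch5: ΔΔCt = (31.75−19.93) − (28.90−20.67) = 11.82 − 8.23 = 3.59; fold change = 2^-3.59 = 0.083
Vegf5: ΔΔCt = (33.50−19.93) − (28.94−20.67) = 13.57 − 8.27 = 5.30; fold change = 2^-5.30 = 0.025
Pax8: ΔΔCt = (28.17−19.93) − (26.51−20.67) = 8.24 − 5.84 = 2.40; fold change = 2^-2.40 = 0.189
Tgfb8: ΔΔCt = (29.69−19.93) − (25.52−20.67) = 9.76 − 4.85 = 4.91; fold change = 2^-4.91 = 0.033
Vegf5 has the largest |ΔΔCt| = 5.30.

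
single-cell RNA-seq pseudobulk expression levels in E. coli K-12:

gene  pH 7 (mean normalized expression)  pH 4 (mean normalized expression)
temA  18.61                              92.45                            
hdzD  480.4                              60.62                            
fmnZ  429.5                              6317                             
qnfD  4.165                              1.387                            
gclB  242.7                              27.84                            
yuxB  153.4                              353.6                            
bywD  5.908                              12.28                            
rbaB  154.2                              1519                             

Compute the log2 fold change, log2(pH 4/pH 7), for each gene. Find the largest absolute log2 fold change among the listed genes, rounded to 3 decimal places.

3.879

log2(92.45/18.61) = 2.313  (temA)
log2(60.62/480.4) = -2.986  (hdzD)
log2(6317/429.5) = 3.879  (fmnZ)
log2(1.387/4.165) = -1.586  (qnfD)
log2(27.84/242.7) = -3.124  (gclB)
log2(353.6/153.4) = 1.205  (yuxB)
log2(12.28/5.908) = 1.056  (bywD)
log2(1519/154.2) = 3.300  (rbaB)
The largest magnitude belongs to fmnZ.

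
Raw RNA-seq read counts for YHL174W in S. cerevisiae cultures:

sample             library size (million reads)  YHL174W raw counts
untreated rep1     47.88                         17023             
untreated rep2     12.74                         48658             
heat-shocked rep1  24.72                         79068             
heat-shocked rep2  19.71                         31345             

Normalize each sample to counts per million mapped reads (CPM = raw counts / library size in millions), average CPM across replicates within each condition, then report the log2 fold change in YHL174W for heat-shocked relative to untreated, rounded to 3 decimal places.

0.198

CPM(untreated rep1) = 17023 / 47.88 = 355.5347
CPM(untreated rep2) = 48658 / 12.74 = 3819.3093
CPM(heat-shocked rep1) = 79068 / 24.72 = 3198.5437
CPM(heat-shocked rep2) = 31345 / 19.71 = 1590.3095
mean CPM(untreated) = 2087.4220; mean CPM(heat-shocked) = 2394.4266
Fold change = 2394.4266 / 2087.4220 = 1.14707
log2(1.14707) = 0.1980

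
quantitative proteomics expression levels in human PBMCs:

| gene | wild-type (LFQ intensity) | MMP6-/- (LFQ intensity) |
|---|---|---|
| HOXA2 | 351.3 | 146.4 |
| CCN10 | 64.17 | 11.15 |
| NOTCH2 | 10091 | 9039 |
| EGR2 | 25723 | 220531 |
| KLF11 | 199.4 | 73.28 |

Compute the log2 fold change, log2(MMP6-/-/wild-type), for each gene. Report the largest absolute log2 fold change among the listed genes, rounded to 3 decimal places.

3.100

log2(146.4/351.3) = -1.263  (HOXA2)
log2(11.15/64.17) = -2.525  (CCN10)
log2(9039/10091) = -0.159  (NOTCH2)
log2(220531/25723) = 3.100  (EGR2)
log2(73.28/199.4) = -1.444  (KLF11)
The largest magnitude belongs to EGR2.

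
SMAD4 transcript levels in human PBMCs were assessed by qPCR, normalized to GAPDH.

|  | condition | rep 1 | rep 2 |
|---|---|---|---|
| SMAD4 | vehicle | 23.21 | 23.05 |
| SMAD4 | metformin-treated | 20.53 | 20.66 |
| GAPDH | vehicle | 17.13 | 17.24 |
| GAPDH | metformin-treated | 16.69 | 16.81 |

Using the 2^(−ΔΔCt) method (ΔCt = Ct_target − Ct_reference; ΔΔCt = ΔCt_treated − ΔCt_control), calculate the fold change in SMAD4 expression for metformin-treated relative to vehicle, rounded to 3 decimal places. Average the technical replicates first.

Mean Ct: SMAD4 vehicle 23.130; SMAD4 metformin-treated 20.595; GAPDH vehicle 17.185; GAPDH metformin-treated 16.750
ΔCt(vehicle) = 23.130 − 17.185 = 5.945
ΔCt(metformin-treated) = 20.595 − 16.750 = 3.845
ΔΔCt = 3.845 − 5.945 = -2.100
Fold change = 2^(−(-2.100)) = 2^2.100 = 4.2871

4.287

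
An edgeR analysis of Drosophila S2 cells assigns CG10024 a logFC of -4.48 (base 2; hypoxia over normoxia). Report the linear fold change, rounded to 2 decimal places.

Fold change = 2^(-4.48) = 0.045

0.04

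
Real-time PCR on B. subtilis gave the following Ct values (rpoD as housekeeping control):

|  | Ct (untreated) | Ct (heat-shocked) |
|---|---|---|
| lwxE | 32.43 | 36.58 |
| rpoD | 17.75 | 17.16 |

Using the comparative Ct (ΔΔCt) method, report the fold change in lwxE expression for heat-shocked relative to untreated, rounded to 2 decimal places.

ΔCt(untreated) = 32.430 − 17.750 = 14.680
ΔCt(heat-shocked) = 36.580 − 17.160 = 19.420
ΔΔCt = 19.420 − 14.680 = 4.740
Fold change = 2^(−4.740) = 0.037

0.04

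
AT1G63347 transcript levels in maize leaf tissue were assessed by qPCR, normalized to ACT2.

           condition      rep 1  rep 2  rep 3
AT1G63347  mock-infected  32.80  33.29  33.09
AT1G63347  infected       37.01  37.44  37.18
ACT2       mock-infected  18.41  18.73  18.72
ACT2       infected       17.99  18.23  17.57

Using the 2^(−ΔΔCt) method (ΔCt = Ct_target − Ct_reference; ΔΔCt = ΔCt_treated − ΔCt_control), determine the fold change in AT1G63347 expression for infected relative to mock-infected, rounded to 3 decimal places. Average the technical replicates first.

Mean Ct: AT1G63347 mock-infected 33.060; AT1G63347 infected 37.210; ACT2 mock-infected 18.620; ACT2 infected 17.930
ΔCt(mock-infected) = 33.060 − 18.620 = 14.440
ΔCt(infected) = 37.210 − 17.930 = 19.280
ΔΔCt = 19.280 − 14.440 = 4.840
Fold change = 2^(−4.840) = 0.0349

0.035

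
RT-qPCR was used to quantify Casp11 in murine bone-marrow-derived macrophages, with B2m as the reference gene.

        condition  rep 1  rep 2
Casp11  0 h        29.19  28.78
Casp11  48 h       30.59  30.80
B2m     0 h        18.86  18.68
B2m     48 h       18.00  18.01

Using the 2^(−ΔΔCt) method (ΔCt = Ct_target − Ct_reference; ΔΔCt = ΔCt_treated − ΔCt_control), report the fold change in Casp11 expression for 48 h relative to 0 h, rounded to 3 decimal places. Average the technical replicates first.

Mean Ct: Casp11 0 h 28.985; Casp11 48 h 30.695; B2m 0 h 18.770; B2m 48 h 18.005
ΔCt(0 h) = 28.985 − 18.770 = 10.215
ΔCt(48 h) = 30.695 − 18.005 = 12.690
ΔΔCt = 12.690 − 10.215 = 2.475
Fold change = 2^(−2.475) = 0.1799

0.180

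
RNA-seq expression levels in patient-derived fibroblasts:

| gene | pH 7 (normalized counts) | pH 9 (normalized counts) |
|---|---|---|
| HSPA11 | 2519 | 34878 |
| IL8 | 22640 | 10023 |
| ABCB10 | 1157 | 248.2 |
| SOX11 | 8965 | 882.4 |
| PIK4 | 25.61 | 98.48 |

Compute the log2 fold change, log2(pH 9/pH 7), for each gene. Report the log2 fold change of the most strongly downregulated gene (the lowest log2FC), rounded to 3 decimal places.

log2(34878/2519) = 3.791  (HSPA11)
log2(10023/22640) = -1.176  (IL8)
log2(248.2/1157) = -2.221  (ABCB10)
log2(882.4/8965) = -3.345  (SOX11)
log2(98.48/25.61) = 1.943  (PIK4)
SOX11 is most strongly downregulated.

-3.345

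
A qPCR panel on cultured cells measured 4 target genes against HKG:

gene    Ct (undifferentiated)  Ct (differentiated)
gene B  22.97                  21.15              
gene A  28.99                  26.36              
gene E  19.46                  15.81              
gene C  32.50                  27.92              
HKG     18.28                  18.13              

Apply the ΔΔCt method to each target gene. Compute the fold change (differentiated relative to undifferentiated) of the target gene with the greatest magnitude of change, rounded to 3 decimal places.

21.556

gene B: ΔΔCt = (21.15−18.13) − (22.97−18.28) = 3.02 − 4.69 = -1.67; fold change = 2^1.67 = 3.182
gene A: ΔΔCt = (26.36−18.13) − (28.99−18.28) = 8.23 − 10.71 = -2.48; fold change = 2^2.48 = 5.579
gene E: ΔΔCt = (15.81−18.13) − (19.46−18.28) = -2.32 − 1.18 = -3.50; fold change = 2^3.50 = 11.314
gene C: ΔΔCt = (27.92−18.13) − (32.50−18.28) = 9.79 − 14.22 = -4.43; fold change = 2^4.43 = 21.556
gene C has the largest |ΔΔCt| = 4.43.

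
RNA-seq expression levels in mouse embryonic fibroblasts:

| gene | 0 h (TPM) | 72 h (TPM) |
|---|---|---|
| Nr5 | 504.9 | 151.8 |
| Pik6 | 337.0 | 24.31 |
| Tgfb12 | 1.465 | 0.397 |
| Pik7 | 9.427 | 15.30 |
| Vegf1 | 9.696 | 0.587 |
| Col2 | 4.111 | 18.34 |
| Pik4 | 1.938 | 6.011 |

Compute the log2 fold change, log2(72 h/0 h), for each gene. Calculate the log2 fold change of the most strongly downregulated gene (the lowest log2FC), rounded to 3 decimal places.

log2(151.8/504.9) = -1.734  (Nr5)
log2(24.31/337.0) = -3.793  (Pik6)
log2(0.397/1.465) = -1.884  (Tgfb12)
log2(15.30/9.427) = 0.699  (Pik7)
log2(0.587/9.696) = -4.046  (Vegf1)
log2(18.34/4.111) = 2.157  (Col2)
log2(6.011/1.938) = 1.633  (Pik4)
Vegf1 is most strongly downregulated.

-4.046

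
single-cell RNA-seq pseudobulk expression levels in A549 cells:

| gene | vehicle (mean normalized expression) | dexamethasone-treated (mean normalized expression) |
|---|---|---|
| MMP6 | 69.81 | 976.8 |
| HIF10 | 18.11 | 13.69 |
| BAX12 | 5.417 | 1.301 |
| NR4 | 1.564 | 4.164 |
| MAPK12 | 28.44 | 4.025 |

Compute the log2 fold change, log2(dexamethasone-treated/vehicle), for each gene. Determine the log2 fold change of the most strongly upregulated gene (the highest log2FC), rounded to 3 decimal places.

log2(976.8/69.81) = 3.807  (MMP6)
log2(13.69/18.11) = -0.404  (HIF10)
log2(1.301/5.417) = -2.058  (BAX12)
log2(4.164/1.564) = 1.413  (NR4)
log2(4.025/28.44) = -2.821  (MAPK12)
MMP6 is most strongly upregulated.

3.807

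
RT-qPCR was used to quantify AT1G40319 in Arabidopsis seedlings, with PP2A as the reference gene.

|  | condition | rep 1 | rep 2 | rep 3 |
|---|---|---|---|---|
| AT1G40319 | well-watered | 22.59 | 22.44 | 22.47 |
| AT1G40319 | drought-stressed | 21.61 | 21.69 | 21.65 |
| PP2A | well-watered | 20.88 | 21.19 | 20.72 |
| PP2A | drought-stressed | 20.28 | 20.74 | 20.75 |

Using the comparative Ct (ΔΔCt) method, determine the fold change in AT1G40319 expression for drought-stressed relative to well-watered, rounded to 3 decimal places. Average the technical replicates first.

1.424

Mean Ct: AT1G40319 well-watered 22.500; AT1G40319 drought-stressed 21.650; PP2A well-watered 20.930; PP2A drought-stressed 20.590
ΔCt(well-watered) = 22.500 − 20.930 = 1.570
ΔCt(drought-stressed) = 21.650 − 20.590 = 1.060
ΔΔCt = 1.060 − 1.570 = -0.510
Fold change = 2^(−(-0.510)) = 2^0.510 = 1.4241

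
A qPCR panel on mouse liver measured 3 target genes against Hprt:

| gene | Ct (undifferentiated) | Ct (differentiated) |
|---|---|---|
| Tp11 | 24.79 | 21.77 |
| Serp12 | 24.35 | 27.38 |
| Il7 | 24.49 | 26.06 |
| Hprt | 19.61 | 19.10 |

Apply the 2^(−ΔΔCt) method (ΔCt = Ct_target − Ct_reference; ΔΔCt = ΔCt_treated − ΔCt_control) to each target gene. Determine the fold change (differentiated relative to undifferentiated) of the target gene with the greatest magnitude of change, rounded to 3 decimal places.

Tp11: ΔΔCt = (21.77−19.10) − (24.79−19.61) = 2.67 − 5.18 = -2.51; fold change = 2^2.51 = 5.696
Serp12: ΔΔCt = (27.38−19.10) − (24.35−19.61) = 8.28 − 4.74 = 3.54; fold change = 2^-3.54 = 0.086
Il7: ΔΔCt = (26.06−19.10) − (24.49−19.61) = 6.96 − 4.88 = 2.08; fold change = 2^-2.08 = 0.237
Serp12 has the largest |ΔΔCt| = 3.54.

0.086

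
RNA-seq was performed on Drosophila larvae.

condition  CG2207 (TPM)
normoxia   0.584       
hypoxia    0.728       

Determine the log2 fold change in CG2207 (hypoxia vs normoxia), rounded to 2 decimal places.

Fold change = 0.728 / 0.584 = 1.2466
log2(1.2466) = 0.318

0.32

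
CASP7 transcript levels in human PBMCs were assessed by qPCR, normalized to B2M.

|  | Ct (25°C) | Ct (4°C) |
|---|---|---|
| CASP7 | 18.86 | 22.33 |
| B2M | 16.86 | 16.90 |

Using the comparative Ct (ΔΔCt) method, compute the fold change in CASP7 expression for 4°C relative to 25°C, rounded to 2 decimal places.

0.09

ΔCt(25°C) = 18.860 − 16.860 = 2.000
ΔCt(4°C) = 22.330 − 16.900 = 5.430
ΔΔCt = 5.430 − 2.000 = 3.430
Fold change = 2^(−3.430) = 0.093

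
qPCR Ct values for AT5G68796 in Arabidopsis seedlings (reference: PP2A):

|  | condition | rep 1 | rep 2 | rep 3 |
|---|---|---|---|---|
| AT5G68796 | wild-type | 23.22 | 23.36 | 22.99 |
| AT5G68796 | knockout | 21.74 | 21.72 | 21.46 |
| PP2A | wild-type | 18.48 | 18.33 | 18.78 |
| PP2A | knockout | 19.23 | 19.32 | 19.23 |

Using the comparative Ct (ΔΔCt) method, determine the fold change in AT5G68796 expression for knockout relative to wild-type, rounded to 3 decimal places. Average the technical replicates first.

4.857

Mean Ct: AT5G68796 wild-type 23.190; AT5G68796 knockout 21.640; PP2A wild-type 18.530; PP2A knockout 19.260
ΔCt(wild-type) = 23.190 − 18.530 = 4.660
ΔCt(knockout) = 21.640 − 19.260 = 2.380
ΔΔCt = 2.380 − 4.660 = -2.280
Fold change = 2^(−(-2.280)) = 2^2.280 = 4.8568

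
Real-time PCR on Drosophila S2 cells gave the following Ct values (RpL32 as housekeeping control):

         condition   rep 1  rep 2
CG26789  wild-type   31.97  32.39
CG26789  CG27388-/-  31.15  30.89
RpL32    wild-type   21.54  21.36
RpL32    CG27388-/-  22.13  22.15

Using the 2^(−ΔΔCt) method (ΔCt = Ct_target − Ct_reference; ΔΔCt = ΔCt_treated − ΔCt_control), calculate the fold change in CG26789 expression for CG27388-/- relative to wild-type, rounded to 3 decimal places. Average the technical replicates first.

Mean Ct: CG26789 wild-type 32.180; CG26789 CG27388-/- 31.020; RpL32 wild-type 21.450; RpL32 CG27388-/- 22.140
ΔCt(wild-type) = 32.180 − 21.450 = 10.730
ΔCt(CG27388-/-) = 31.020 − 22.140 = 8.880
ΔΔCt = 8.880 − 10.730 = -1.850
Fold change = 2^(−(-1.850)) = 2^1.850 = 3.6050

3.605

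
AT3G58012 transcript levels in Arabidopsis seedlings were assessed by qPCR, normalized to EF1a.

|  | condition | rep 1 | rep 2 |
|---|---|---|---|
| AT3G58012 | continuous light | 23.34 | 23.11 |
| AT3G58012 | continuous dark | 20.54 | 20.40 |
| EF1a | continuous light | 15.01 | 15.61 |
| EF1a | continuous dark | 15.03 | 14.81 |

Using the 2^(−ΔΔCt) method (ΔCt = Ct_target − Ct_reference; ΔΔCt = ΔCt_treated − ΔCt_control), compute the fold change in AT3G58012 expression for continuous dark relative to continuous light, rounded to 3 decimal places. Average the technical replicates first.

Mean Ct: AT3G58012 continuous light 23.225; AT3G58012 continuous dark 20.470; EF1a continuous light 15.310; EF1a continuous dark 14.920
ΔCt(continuous light) = 23.225 − 15.310 = 7.915
ΔCt(continuous dark) = 20.470 − 14.920 = 5.550
ΔΔCt = 5.550 − 7.915 = -2.365
Fold change = 2^(−(-2.365)) = 2^2.365 = 5.1515

5.152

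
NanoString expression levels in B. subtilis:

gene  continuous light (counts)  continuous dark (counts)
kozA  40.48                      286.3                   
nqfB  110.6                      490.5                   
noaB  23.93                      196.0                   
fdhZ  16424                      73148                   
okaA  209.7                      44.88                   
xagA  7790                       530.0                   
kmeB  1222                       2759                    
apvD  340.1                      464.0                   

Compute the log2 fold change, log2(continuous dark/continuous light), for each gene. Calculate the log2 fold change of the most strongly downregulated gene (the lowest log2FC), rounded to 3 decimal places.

log2(286.3/40.48) = 2.822  (kozA)
log2(490.5/110.6) = 2.149  (nqfB)
log2(196.0/23.93) = 3.034  (noaB)
log2(73148/16424) = 2.155  (fdhZ)
log2(44.88/209.7) = -2.224  (okaA)
log2(530.0/7790) = -3.878  (xagA)
log2(2759/1222) = 1.175  (kmeB)
log2(464.0/340.1) = 0.448  (apvD)
xagA is most strongly downregulated.

-3.878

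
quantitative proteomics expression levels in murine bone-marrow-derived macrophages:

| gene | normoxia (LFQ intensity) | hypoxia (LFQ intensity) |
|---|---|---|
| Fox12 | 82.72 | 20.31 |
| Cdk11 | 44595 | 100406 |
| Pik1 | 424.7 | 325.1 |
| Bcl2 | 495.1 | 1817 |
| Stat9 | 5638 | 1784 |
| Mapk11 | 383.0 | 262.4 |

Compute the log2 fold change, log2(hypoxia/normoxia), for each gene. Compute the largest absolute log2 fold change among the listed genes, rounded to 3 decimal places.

2.026

log2(20.31/82.72) = -2.026  (Fox12)
log2(100406/44595) = 1.171  (Cdk11)
log2(325.1/424.7) = -0.386  (Pik1)
log2(1817/495.1) = 1.876  (Bcl2)
log2(1784/5638) = -1.660  (Stat9)
log2(262.4/383.0) = -0.546  (Mapk11)
The largest magnitude belongs to Fox12.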